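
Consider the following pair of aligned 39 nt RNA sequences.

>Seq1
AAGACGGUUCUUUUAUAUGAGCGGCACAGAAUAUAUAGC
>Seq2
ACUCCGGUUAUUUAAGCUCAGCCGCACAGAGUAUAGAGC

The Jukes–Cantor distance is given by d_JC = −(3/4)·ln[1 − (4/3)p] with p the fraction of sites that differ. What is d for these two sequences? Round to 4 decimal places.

0.3538

The sequences differ at positions 2 (A/C), 3 (G/U), 4 (A/C), 10 (C/A), 14 (U/A), 16 (U/G), 17 (A/C), 19 (G/C), 23 (G/C), 31 (A/G), 36 (U/G).
p = 11/39 = 0.282051.
d = −0.75 · ln(1 − (4/3)·0.282051) = −0.75 · ln(0.623932) = −0.75 · (-0.471714) = 0.3538.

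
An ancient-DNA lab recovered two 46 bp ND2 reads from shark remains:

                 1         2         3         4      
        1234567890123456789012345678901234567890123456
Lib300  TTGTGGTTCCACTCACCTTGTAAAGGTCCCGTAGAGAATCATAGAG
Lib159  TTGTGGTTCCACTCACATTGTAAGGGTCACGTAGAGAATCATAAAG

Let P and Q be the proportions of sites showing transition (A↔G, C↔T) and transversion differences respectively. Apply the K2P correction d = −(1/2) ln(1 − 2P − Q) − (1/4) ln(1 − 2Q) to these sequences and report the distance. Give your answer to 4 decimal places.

0.0926

The sequences differ at positions 17 (C/A, transversion), 24 (A/G, transition), 29 (C/A, transversion), 44 (G/A, transition).
Of the 4 differences, 2 transitions and 2 transversions over 46 sites: P = 2/46 = 0.043478, Q = 2/46 = 0.043478.
d = −0.5·ln(0.869566) − 0.25·ln(0.913044) = −0.5·(-0.139761) − 0.25·(-0.090971) = 0.0926.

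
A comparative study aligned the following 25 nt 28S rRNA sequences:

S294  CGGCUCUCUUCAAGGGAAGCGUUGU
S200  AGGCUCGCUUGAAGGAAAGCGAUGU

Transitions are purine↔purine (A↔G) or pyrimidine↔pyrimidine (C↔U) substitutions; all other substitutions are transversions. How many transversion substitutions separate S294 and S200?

Differing sites — 1:C/A (Tv); 7:U/G (Tv); 11:C/G (Tv); 16:G/A (Ti); 22:U/A (Tv).
Of the 5 differences, 1 transition and 4 transversions, so the answer is 4.

4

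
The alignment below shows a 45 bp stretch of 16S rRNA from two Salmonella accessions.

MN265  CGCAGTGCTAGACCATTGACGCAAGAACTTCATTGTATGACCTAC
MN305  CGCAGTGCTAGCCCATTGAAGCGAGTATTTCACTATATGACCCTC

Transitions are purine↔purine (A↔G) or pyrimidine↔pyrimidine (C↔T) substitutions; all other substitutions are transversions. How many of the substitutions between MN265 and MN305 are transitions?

5

The sequences differ at positions 12 (A/C, transversion), 20 (C/A, transversion), 23 (A/G, transition), 26 (A/T, transversion), 28 (C/T, transition), 33 (T/C, transition), 35 (G/A, transition), 43 (T/C, transition), 44 (A/T, transversion).
Of the 9 differences, 5 transitions and 4 transversions, so the answer is 5.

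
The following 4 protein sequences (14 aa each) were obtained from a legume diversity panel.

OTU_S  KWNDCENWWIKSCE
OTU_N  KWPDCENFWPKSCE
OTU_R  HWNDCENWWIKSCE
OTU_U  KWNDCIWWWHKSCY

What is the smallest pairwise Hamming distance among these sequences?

1

Pairwise Hamming distances:
  OTU_S vs OTU_N: 3
  OTU_S vs OTU_R: 1
  OTU_S vs OTU_U: 4
  OTU_N vs OTU_R: 4
  OTU_N vs OTU_U: 6
  OTU_R vs OTU_U: 5
The smallest is 1, between OTU_S and OTU_R.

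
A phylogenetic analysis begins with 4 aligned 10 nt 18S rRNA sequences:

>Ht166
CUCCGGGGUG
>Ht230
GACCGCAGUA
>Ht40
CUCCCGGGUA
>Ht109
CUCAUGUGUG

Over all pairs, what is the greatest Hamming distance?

7

Pairwise Hamming distances:
  Ht166 vs Ht230: 5
  Ht166 vs Ht40: 2
  Ht166 vs Ht109: 3
  Ht230 vs Ht40: 5
  Ht230 vs Ht109: 7
  Ht40 vs Ht109: 4
The largest is 7, between Ht230 and Ht109.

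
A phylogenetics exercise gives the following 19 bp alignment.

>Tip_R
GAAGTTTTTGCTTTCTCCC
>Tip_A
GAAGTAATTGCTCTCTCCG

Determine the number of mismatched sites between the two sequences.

Mismatches occur at site 6 (T↔A), site 7 (T↔A), site 13 (T↔C), site 19 (C↔G).
That gives 4 mismatches out of 19 aligned sites, so the Hamming distance is 4.

4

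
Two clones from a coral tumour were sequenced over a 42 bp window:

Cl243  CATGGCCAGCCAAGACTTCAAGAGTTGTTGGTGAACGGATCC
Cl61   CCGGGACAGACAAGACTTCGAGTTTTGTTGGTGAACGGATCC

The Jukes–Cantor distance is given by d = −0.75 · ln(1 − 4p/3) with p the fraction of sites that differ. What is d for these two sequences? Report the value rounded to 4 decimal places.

Mismatches occur at site 2 (A/C), site 3 (T/G), site 6 (C/A), site 10 (C/A), site 20 (A/G), site 23 (A/T), site 24 (G/T).
p = 7/42 = 0.166667.
d = −0.75 · ln(1 − (4/3)·0.166667) = −0.75 · ln(0.777777) = −0.75 · (-0.251315) = 0.1885.

0.1885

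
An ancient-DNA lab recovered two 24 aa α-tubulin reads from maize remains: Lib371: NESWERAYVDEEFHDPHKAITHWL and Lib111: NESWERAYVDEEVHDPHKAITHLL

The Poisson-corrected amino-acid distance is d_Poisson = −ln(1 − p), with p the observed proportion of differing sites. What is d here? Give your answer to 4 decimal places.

Mismatches occur at site 13 (F/V), site 23 (W/L).
p = 2/24 = 0.083333.
d = −ln(1 − 0.083333) = −ln(0.916667) = 0.0870.

0.0870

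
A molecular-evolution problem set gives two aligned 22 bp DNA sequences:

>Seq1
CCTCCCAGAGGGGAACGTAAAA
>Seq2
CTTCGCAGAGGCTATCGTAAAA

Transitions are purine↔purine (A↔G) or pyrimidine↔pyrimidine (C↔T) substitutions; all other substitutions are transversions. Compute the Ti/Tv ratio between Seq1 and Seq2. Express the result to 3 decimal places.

The sequences differ at positions 2 (C/T, transition), 5 (C/G, transversion), 12 (G/C, transversion), 13 (G/T, transversion), 15 (A/T, transversion).
Of the 5 differences, 1 transition and 4 transversions, so Ti/Tv = 1/4 = 0.250.

0.250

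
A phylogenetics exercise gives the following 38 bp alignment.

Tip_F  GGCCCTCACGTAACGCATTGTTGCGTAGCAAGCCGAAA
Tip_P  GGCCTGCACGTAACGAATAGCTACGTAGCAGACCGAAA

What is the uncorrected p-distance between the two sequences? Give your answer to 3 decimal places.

Mismatches occur at site 5 (C↔T), site 6 (T↔G), site 16 (C↔A), site 19 (T↔A), site 21 (T↔C), site 23 (G↔A), site 31 (A↔G), site 32 (G↔A).
There are 8 differences over 38 sites, so p = 8/38 = 0.211.

0.211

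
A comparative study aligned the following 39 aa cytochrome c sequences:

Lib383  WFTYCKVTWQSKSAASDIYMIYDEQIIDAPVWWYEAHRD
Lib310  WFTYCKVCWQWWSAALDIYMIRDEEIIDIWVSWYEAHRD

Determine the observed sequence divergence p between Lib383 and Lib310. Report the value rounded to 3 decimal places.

0.231

The sequences differ at positions 8 (T/C), 11 (S/W), 12 (K/W), 16 (S/L), 22 (Y/R), 25 (Q/E), 29 (A/I), 30 (P/W), 32 (W/S).
There are 9 differences over 39 sites, so p = 9/39 = 0.231.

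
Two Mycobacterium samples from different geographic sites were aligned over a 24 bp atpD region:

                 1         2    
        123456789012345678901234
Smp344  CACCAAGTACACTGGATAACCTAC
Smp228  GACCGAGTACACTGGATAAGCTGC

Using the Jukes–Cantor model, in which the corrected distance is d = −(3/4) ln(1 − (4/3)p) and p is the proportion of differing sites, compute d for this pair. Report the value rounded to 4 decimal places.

The sequences differ at positions 1 (C/G), 5 (A/G), 20 (C/G), 23 (A/G).
p = 4/24 = 0.166667.
d = −0.75 · ln(1 − (4/3)·0.166667) = −0.75 · ln(0.777777) = −0.75 · (-0.251315) = 0.1885.

0.1885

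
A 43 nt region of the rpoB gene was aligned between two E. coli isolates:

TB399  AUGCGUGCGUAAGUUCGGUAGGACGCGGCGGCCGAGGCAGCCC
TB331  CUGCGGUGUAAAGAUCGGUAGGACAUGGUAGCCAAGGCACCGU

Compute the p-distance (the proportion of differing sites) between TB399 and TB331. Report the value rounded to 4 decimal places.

Differing sites — 1:A/C; 6:U/G; 7:G/U; 8:C/G; 9:G/U; 10:U/A; 14:U/A; 25:G/A; 26:C/U; 29:C/U; 30:G/A; 34:G/A; 40:G/C; 42:C/G; 43:C/U.
There are 15 differences over 43 sites, so p = 15/43 = 0.3488.

0.3488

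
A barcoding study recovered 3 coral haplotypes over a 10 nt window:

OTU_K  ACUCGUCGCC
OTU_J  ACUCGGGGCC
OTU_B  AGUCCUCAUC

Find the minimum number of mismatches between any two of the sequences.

Pairwise Hamming distances:
  OTU_K vs OTU_J: 2
  OTU_K vs OTU_B: 4
  OTU_J vs OTU_B: 6
The smallest is 2, between OTU_K and OTU_J.

2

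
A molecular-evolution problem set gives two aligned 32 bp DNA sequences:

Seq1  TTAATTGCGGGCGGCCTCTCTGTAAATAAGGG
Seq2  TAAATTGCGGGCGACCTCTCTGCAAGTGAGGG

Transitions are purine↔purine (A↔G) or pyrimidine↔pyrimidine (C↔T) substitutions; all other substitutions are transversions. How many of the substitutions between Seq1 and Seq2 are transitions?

4

Mismatches occur at site 2 (T/A, transversion), site 14 (G/A, transition), site 23 (T/C, transition), site 26 (A/G, transition), site 28 (A/G, transition).
Of the 5 differences, 4 transitions and 1 transversion, so the answer is 4.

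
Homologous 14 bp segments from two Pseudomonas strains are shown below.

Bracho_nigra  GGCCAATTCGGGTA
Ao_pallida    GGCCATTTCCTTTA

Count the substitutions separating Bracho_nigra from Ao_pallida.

4

Differing sites — 6:A/T; 10:G/C; 11:G/T; 12:G/T.
That gives 4 mismatches out of 14 aligned sites, so the Hamming distance is 4.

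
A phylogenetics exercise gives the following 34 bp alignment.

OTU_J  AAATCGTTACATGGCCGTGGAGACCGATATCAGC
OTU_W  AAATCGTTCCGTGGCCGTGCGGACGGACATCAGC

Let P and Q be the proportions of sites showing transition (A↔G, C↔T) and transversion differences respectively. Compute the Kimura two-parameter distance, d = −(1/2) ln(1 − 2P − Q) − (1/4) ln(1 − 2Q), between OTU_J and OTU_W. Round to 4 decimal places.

The sequences differ at positions 9 (A/C, transversion), 11 (A/G, transition), 20 (G/C, transversion), 21 (A/G, transition), 25 (C/G, transversion), 28 (T/C, transition).
Of the 6 differences, 3 transitions and 3 transversions over 34 sites: P = 3/34 = 0.088235, Q = 3/34 = 0.088235.
d = −0.5·ln(0.735295) − 0.25·ln(0.823530) = −0.5·(-0.307483) − 0.25·(-0.194155) = 0.2023.

0.2023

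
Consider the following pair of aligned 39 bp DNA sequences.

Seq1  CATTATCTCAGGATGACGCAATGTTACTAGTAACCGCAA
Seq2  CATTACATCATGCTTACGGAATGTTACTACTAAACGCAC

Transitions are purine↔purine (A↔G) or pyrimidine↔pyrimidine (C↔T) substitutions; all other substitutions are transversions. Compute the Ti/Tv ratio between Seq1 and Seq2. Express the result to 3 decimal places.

0.125

The sequences differ at positions 6 (T/C, transition), 7 (C/A, transversion), 11 (G/T, transversion), 13 (A/C, transversion), 15 (G/T, transversion), 19 (C/G, transversion), 30 (G/C, transversion), 34 (C/A, transversion), 39 (A/C, transversion).
Of the 9 differences, 1 transition and 8 transversions, so Ti/Tv = 1/8 = 0.125.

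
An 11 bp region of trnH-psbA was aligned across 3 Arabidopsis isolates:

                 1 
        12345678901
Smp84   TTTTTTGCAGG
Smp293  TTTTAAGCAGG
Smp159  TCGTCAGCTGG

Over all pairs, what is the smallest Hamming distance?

2

Pairwise Hamming distances:
  Smp84 vs Smp293: 2
  Smp84 vs Smp159: 5
  Smp293 vs Smp159: 4
The smallest is 2, between Smp84 and Smp293.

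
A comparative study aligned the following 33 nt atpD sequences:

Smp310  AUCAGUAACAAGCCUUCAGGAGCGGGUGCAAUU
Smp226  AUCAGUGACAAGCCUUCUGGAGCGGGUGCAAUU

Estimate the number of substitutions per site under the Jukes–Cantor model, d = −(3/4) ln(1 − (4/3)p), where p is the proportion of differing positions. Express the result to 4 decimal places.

Differing sites — 7:A/G; 18:A/U.
p = 2/33 = 0.060606.
d = −0.75 · ln(1 − (4/3)·0.060606) = −0.75 · ln(0.919192) = −0.75 · (-0.084260) = 0.0632.

0.0632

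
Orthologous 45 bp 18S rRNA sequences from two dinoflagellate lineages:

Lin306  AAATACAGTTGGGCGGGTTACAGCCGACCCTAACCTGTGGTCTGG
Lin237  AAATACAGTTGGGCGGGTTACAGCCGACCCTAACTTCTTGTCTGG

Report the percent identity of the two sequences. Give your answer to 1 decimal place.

93.3%

Mismatches occur at site 35 (C→T), site 37 (G→C), site 39 (G→T).
42 of the 45 sites match, so the percent identity is 42/45 × 100 = 93.3%.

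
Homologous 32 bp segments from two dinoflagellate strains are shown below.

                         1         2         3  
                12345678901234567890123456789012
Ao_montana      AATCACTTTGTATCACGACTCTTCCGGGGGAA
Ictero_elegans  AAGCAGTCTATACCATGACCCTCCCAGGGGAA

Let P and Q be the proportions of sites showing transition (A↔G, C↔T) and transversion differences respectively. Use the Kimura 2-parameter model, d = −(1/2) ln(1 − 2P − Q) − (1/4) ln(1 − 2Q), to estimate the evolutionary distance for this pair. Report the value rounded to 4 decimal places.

Mismatches occur at site 3 (T↔G, transversion), site 6 (C↔G, transversion), site 8 (T↔C, transition), site 10 (G↔A, transition), site 13 (T↔C, transition), site 16 (C↔T, transition), site 20 (T↔C, transition), site 23 (T↔C, transition), site 26 (G↔A, transition).
Of the 9 differences, 7 transitions and 2 transversions over 32 sites: P = 7/32 = 0.218750, Q = 2/32 = 0.062500.
d = −0.5·ln(0.500000) − 0.25·ln(0.875000) = −0.5·(-0.693147) − 0.25·(-0.133531) = 0.3800.

0.3800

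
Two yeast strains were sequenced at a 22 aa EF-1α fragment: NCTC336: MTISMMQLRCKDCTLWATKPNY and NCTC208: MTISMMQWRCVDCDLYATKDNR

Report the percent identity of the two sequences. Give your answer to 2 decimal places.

72.73%

Differing sites — 8:L/W; 11:K/V; 14:T/D; 16:W/Y; 20:P/D; 22:Y/R.
16 of the 22 sites match, so the percent identity is 16/22 × 100 = 72.73%.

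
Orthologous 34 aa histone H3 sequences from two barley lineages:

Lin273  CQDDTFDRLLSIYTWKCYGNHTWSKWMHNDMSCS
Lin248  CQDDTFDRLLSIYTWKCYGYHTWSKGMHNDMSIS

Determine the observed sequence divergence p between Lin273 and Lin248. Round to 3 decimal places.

Differing sites — 20:N/Y; 26:W/G; 33:C/I.
There are 3 differences over 34 sites, so p = 3/34 = 0.088.

0.088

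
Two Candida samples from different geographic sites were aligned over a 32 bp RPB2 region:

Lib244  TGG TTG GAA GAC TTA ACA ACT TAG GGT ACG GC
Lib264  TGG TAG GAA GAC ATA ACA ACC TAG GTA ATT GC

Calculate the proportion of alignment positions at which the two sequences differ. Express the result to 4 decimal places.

0.2188

Differing sites — 5:T/A; 13:T/A; 21:T/C; 26:G/T; 27:T/A; 29:C/T; 30:G/T.
There are 7 differences over 32 sites, so p = 7/32 = 0.2188.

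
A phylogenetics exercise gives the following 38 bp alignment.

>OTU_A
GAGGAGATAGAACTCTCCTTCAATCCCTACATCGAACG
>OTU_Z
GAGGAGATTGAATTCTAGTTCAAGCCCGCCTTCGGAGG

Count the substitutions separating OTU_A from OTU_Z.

10

Mismatches occur at site 9 (A↔T), site 13 (C↔T), site 17 (C↔A), site 18 (C↔G), site 24 (T↔G), site 28 (T↔G), site 29 (A↔C), site 31 (A↔T), site 35 (A↔G), site 37 (C↔G).
That gives 10 mismatches out of 38 aligned sites, so the Hamming distance is 10.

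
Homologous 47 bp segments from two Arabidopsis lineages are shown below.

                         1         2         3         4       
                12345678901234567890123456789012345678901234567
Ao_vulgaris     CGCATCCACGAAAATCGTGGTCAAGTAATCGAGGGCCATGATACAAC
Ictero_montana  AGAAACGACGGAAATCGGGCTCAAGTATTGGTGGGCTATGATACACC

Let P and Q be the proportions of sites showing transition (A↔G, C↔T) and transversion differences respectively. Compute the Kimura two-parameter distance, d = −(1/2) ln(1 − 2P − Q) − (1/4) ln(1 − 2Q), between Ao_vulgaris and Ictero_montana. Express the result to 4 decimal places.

0.3154

The sequences differ at positions 1 (C/A, transversion), 3 (C/A, transversion), 5 (T/A, transversion), 7 (C/G, transversion), 11 (A/G, transition), 18 (T/G, transversion), 20 (G/C, transversion), 28 (A/T, transversion), 30 (C/G, transversion), 32 (A/T, transversion), 37 (C/T, transition), 46 (A/C, transversion).
Of the 12 differences, 2 transitions and 10 transversions over 47 sites: P = 2/47 = 0.042553, Q = 10/47 = 0.212766.
d = −0.5·ln(0.702128) − 0.25·ln(0.574468) = −0.5·(-0.353640) − 0.25·(-0.554311) = 0.3154.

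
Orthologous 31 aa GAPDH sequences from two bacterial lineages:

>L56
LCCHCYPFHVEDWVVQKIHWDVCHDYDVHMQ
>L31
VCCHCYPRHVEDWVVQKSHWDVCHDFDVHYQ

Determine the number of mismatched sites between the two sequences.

5

The sequences differ at positions 1 (L/V), 8 (F/R), 18 (I/S), 26 (Y/F), 30 (M/Y).
That gives 5 mismatches out of 31 aligned sites, so the Hamming distance is 5.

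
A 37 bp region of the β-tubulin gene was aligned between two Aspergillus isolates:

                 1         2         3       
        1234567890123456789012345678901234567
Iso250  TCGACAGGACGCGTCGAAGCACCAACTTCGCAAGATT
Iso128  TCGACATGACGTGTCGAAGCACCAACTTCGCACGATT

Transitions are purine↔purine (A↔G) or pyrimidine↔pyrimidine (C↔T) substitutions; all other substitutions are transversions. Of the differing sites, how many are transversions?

2

Differing sites — 7:G/T (Tv); 12:C/T (Ti); 33:A/C (Tv).
Of the 3 differences, 1 transition and 2 transversions, so the answer is 2.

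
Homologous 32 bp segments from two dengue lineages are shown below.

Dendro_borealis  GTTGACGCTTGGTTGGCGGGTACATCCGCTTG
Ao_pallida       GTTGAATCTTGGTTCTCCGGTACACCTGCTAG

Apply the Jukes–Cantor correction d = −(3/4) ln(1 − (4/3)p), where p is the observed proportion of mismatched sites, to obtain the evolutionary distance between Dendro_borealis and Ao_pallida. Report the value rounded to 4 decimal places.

Differing sites — 6:C/A; 7:G/T; 15:G/C; 16:G/T; 18:G/C; 25:T/C; 27:C/T; 31:T/A.
p = 8/32 = 0.250000.
d = −0.75 · ln(1 − (4/3)·0.250000) = −0.75 · ln(0.666667) = −0.75 · (-0.405465) = 0.3041.

0.3041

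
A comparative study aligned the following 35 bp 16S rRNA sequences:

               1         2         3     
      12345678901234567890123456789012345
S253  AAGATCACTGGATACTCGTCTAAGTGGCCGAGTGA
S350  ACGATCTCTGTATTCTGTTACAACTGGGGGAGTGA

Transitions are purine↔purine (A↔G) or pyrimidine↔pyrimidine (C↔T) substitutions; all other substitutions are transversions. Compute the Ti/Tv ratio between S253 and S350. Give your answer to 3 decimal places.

0.100

Differing sites — 2:A/C (Tv); 7:A/T (Tv); 11:G/T (Tv); 14:A/T (Tv); 17:C/G (Tv); 18:G/T (Tv); 20:C/A (Tv); 21:T/C (Ti); 24:G/C (Tv); 28:C/G (Tv); 29:C/G (Tv).
Of the 11 differences, 1 transition and 10 transversions, so Ti/Tv = 1/10 = 0.100.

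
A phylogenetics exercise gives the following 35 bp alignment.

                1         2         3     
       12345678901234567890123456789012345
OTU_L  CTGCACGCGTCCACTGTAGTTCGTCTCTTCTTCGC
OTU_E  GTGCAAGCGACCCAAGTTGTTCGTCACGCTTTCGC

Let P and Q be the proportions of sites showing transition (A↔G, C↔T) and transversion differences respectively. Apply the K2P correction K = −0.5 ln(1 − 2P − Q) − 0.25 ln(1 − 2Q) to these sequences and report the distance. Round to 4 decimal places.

0.4127

Mismatches occur at site 1 (C/G, transversion), site 6 (C/A, transversion), site 10 (T/A, transversion), site 13 (A/C, transversion), site 14 (C/A, transversion), site 15 (T/A, transversion), site 18 (A/T, transversion), site 26 (T/A, transversion), site 28 (T/G, transversion), site 29 (T/C, transition), site 30 (C/T, transition).
Of the 11 differences, 2 transitions and 9 transversions over 35 sites: P = 2/35 = 0.057143, Q = 9/35 = 0.257143.
d = −0.5·ln(0.628571) − 0.25·ln(0.485714) = −0.5·(-0.464306) − 0.25·(-0.722135) = 0.4127.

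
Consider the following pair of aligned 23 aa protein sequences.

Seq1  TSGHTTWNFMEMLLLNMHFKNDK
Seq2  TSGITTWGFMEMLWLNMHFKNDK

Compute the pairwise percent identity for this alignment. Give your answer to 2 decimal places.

The sequences differ at positions 4 (H/I), 8 (N/G), 14 (L/W).
20 of the 23 sites match, so the percent identity is 20/23 × 100 = 86.96%.

86.96%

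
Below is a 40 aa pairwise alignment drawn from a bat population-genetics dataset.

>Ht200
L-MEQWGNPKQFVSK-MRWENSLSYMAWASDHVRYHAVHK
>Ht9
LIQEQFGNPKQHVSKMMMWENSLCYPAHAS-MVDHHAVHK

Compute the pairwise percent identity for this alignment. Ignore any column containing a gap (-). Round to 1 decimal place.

Excluding the 3 gap columns leaves 37 comparable sites.
Mismatches occur at site 3 (M↔Q), site 6 (W↔F), site 12 (F↔H), site 18 (R↔M), site 24 (S↔C), site 26 (M↔P), site 28 (W↔H), site 32 (H↔M), site 34 (R↔D), site 35 (Y↔H).
27 of the 37 comparable sites match, so the percent identity is 27/37 × 100 = 73.0%.

73.0%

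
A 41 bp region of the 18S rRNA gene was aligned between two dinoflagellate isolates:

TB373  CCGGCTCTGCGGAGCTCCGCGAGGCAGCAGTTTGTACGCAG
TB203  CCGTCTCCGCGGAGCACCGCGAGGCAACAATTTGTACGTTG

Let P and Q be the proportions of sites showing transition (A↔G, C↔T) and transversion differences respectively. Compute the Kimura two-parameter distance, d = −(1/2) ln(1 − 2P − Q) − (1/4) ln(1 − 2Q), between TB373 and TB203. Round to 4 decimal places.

Differing sites — 4:G/T (Tv); 8:T/C (Ti); 16:T/A (Tv); 27:G/A (Ti); 30:G/A (Ti); 39:C/T (Ti); 40:A/T (Tv).
Of the 7 differences, 4 transitions and 3 transversions over 41 sites: P = 4/41 = 0.097561, Q = 3/41 = 0.073171.
d = −0.5·ln(0.731707) − 0.25·ln(0.853658) = −0.5·(-0.312375) − 0.25·(-0.158225) = 0.1957.

0.1957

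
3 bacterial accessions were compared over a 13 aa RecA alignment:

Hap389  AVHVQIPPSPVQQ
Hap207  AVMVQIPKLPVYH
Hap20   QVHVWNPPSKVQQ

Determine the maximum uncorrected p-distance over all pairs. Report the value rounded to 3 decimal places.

Pairwise Hamming distances:
  Hap389 vs Hap207: 5
  Hap389 vs Hap20: 4
  Hap207 vs Hap20: 9
The largest is 9 mismatches, between Hap207 and Hap20; p = 9/13 = 0.692.

0.692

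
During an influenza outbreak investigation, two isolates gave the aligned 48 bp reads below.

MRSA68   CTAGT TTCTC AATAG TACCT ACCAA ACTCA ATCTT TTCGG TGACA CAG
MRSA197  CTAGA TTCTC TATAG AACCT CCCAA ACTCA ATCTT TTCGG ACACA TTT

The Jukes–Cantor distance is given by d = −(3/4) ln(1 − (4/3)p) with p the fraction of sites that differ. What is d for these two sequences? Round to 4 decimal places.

0.2158

Mismatches occur at site 5 (T→A), site 11 (A→T), site 16 (T→A), site 21 (A→C), site 41 (T→A), site 42 (G→C), site 46 (C→T), site 47 (A→T), site 48 (G→T).
p = 9/48 = 0.187500.
d = −0.75 · ln(1 − (4/3)·0.187500) = −0.75 · ln(0.750000) = −0.75 · (-0.287682) = 0.2158.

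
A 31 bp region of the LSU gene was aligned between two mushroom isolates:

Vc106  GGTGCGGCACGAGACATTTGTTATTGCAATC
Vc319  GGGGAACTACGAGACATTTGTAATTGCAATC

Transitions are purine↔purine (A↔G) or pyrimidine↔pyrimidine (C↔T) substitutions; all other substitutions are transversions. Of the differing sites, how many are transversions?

4

Differing sites — 3:T/G (Tv); 5:C/A (Tv); 6:G/A (Ti); 7:G/C (Tv); 8:C/T (Ti); 22:T/A (Tv).
Of the 6 differences, 2 transitions and 4 transversions, so the answer is 4.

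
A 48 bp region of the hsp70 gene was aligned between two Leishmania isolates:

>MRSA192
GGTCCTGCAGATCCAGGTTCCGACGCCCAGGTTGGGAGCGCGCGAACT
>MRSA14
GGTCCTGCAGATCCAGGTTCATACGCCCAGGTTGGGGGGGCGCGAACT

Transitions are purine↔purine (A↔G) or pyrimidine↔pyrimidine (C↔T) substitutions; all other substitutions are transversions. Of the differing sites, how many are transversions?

Differing sites — 21:C/A (Tv); 22:G/T (Tv); 37:A/G (Ti); 39:C/G (Tv).
Of the 4 differences, 1 transition and 3 transversions, so the answer is 3.

3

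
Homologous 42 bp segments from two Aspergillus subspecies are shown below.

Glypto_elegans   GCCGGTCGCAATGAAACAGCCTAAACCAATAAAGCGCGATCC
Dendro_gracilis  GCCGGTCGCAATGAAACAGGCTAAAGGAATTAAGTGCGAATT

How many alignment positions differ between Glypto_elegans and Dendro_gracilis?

Mismatches occur at site 20 (C/G), site 26 (C/G), site 27 (C/G), site 31 (A/T), site 35 (C/T), site 40 (T/A), site 41 (C/T), site 42 (C/T).
That gives 8 mismatches out of 42 aligned sites, so the Hamming distance is 8.

8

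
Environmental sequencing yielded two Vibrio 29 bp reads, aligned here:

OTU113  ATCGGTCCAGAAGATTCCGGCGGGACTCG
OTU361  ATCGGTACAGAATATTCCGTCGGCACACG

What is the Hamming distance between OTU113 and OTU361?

5

Differing sites — 7:C/A; 13:G/T; 20:G/T; 24:G/C; 27:T/A.
That gives 5 mismatches out of 29 aligned sites, so the Hamming distance is 5.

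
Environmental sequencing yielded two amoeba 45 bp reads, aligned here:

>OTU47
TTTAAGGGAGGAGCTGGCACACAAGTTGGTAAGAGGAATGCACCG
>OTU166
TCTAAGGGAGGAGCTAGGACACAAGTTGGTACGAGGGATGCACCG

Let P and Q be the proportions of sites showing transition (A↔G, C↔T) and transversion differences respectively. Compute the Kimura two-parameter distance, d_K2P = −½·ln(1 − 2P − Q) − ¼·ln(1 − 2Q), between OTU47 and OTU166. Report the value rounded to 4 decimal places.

Differing sites — 2:T/C (Ti); 16:G/A (Ti); 18:C/G (Tv); 32:A/C (Tv); 37:A/G (Ti).
Of the 5 differences, 3 transitions and 2 transversions over 45 sites: P = 3/45 = 0.066667, Q = 2/45 = 0.044444.
d = −0.5·ln(0.822222) − 0.25·ln(0.911112) = −0.5·(-0.195745) − 0.25·(-0.093089) = 0.1211.

0.1211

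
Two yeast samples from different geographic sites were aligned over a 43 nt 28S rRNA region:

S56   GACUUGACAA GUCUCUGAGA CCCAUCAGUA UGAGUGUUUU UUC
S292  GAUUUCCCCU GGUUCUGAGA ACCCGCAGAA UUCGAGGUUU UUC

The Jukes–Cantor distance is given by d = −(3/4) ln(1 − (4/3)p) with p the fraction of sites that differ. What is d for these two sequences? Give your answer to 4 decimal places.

The sequences differ at positions 3 (C/U), 6 (G/C), 7 (A/C), 9 (A/C), 10 (A/U), 12 (U/G), 13 (C/U), 21 (C/A), 24 (A/C), 25 (U/G), 29 (U/A), 32 (G/U), 33 (A/C), 35 (U/A), 37 (U/G).
p = 15/43 = 0.348837.
d = −0.75 · ln(1 − (4/3)·0.348837) = −0.75 · ln(0.534884) = −0.75 · (-0.625705) = 0.4693.

0.4693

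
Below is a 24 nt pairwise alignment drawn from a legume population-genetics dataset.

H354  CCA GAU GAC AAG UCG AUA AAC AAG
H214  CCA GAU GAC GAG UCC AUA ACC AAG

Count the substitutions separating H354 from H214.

Differing sites — 10:A/G; 15:G/C; 20:A/C.
That gives 3 mismatches out of 24 aligned sites, so the Hamming distance is 3.

3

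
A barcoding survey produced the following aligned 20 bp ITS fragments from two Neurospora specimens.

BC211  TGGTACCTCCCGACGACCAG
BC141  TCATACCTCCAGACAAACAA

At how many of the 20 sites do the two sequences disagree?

Differing sites — 2:G/C; 3:G/A; 11:C/A; 15:G/A; 17:C/A; 20:G/A.
That gives 6 mismatches out of 20 aligned sites, so the Hamming distance is 6.

6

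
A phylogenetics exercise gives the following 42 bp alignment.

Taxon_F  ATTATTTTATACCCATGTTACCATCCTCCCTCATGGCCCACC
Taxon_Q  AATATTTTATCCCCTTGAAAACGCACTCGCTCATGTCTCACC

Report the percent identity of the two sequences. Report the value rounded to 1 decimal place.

71.4%

The sequences differ at positions 2 (T/A), 11 (A/C), 15 (A/T), 18 (T/A), 19 (T/A), 21 (C/A), 23 (A/G), 24 (T/C), 25 (C/A), 29 (C/G), 36 (G/T), 38 (C/T).
30 of the 42 sites match, so the percent identity is 30/42 × 100 = 71.4%.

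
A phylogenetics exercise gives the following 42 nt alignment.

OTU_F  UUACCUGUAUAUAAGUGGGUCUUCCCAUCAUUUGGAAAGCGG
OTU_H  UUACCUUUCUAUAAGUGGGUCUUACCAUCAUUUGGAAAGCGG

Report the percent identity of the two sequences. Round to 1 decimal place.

The sequences differ at positions 7 (G/U), 9 (A/C), 24 (C/A).
39 of the 42 sites match, so the percent identity is 39/42 × 100 = 92.9%.

92.9%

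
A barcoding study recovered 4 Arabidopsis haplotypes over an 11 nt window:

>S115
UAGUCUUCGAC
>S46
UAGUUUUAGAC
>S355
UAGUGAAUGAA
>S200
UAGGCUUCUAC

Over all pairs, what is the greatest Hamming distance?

Pairwise Hamming distances:
  S115 vs S46: 2
  S115 vs S355: 5
  S115 vs S200: 2
  S46 vs S355: 5
  S46 vs S200: 4
  S355 vs S200: 7
The largest is 7, between S355 and S200.

7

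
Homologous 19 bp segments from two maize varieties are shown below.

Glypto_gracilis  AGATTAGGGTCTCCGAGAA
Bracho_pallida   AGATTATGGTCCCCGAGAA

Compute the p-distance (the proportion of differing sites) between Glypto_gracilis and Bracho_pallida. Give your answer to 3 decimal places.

0.105

Mismatches occur at site 7 (G→T), site 12 (T→C).
There are 2 differences over 19 sites, so p = 2/19 = 0.105.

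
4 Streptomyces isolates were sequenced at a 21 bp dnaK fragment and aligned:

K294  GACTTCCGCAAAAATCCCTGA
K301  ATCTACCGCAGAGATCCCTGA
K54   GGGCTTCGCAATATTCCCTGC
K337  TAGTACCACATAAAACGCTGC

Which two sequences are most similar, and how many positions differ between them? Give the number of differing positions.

Pairwise Hamming distances:
  K294 vs K301: 5
  K294 vs K54: 7
  K294 vs K337: 8
  K301 vs K54: 11
  K301 vs K337: 9
  K54 vs K337: 11
The smallest is 5, between K294 and K301.

5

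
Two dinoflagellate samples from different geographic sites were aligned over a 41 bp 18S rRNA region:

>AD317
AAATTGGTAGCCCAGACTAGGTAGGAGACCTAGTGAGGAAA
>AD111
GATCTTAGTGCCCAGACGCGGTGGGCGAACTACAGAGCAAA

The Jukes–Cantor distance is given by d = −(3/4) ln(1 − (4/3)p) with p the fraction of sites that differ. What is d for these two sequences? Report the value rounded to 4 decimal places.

The sequences differ at positions 1 (A/G), 3 (A/T), 4 (T/C), 6 (G/T), 7 (G/A), 8 (T/G), 9 (A/T), 18 (T/G), 19 (A/C), 23 (A/G), 26 (A/C), 29 (C/A), 33 (G/C), 34 (T/A), 38 (G/C).
p = 15/41 = 0.365854.
d = −0.75 · ln(1 − (4/3)·0.365854) = −0.75 · ln(0.512195) = −0.75 · (-0.669050) = 0.5018.

0.5018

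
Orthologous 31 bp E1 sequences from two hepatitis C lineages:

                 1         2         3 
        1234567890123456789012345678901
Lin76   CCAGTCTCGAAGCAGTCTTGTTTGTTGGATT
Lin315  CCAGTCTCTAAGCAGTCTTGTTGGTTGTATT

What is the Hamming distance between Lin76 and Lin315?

3

Differing sites — 9:G/T; 23:T/G; 28:G/T.
That gives 3 mismatches out of 31 aligned sites, so the Hamming distance is 3.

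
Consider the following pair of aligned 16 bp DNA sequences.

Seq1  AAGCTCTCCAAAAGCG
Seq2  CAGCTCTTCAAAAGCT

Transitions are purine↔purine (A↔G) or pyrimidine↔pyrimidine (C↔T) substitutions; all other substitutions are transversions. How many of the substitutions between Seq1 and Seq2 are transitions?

1

The sequences differ at positions 1 (A/C, transversion), 8 (C/T, transition), 16 (G/T, transversion).
Of the 3 differences, 1 transition and 2 transversions, so the answer is 1.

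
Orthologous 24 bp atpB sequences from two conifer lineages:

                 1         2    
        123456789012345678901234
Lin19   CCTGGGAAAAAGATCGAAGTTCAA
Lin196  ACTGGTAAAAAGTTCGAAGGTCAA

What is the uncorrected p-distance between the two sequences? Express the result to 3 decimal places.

0.167

The sequences differ at positions 1 (C/A), 6 (G/T), 13 (A/T), 20 (T/G).
There are 4 differences over 24 sites, so p = 4/24 = 0.167.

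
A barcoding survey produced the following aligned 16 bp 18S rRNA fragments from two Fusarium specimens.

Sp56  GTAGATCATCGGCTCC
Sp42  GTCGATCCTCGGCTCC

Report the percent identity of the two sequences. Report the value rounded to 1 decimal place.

Differing sites — 3:A/C; 8:A/C.
14 of the 16 sites match, so the percent identity is 14/16 × 100 = 87.5%.

87.5%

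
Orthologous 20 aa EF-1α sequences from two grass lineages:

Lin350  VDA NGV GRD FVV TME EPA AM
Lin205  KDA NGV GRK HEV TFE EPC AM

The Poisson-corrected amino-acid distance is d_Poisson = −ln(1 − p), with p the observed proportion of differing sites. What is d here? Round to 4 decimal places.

0.3567

Differing sites — 1:V/K; 9:D/K; 10:F/H; 11:V/E; 14:M/F; 18:A/C.
p = 6/20 = 0.300000.
d = −ln(1 − 0.300000) = −ln(0.700000) = 0.3567.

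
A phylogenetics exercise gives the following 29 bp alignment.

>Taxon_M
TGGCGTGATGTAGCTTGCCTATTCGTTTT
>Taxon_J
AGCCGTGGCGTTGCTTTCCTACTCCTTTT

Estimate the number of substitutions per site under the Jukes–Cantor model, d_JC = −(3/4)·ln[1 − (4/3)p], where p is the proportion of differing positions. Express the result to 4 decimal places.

Mismatches occur at site 1 (T↔A), site 3 (G↔C), site 8 (A↔G), site 9 (T↔C), site 12 (A↔T), site 17 (G↔T), site 22 (T↔C), site 25 (G↔C).
p = 8/29 = 0.275862.
d = −0.75 · ln(1 − (4/3)·0.275862) = −0.75 · ln(0.632184) = −0.75 · (-0.458575) = 0.3439.

0.3439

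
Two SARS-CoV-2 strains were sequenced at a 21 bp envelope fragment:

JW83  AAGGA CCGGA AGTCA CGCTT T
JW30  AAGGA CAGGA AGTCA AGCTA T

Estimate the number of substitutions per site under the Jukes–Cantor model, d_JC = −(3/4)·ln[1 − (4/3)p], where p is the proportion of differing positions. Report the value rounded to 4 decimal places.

0.1585

The sequences differ at positions 7 (C/A), 16 (C/A), 20 (T/A).
p = 3/21 = 0.142857.
d = −0.75 · ln(1 − (4/3)·0.142857) = −0.75 · ln(0.809524) = −0.75 · (-0.211309) = 0.1585.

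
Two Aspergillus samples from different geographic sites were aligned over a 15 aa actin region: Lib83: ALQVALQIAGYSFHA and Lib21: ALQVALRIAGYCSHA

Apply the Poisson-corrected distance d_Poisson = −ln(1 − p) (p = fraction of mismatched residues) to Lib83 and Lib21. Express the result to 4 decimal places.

The sequences differ at positions 7 (Q/R), 12 (S/C), 13 (F/S).
p = 3/15 = 0.200000.
d = −ln(1 − 0.200000) = −ln(0.800000) = 0.2231.

0.2231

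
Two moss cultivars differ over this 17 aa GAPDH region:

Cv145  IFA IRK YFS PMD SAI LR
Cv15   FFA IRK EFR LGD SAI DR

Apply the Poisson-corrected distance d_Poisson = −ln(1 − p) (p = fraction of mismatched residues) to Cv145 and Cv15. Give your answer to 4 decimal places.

0.4353

Differing sites — 1:I/F; 7:Y/E; 9:S/R; 10:P/L; 11:M/G; 16:L/D.
p = 6/17 = 0.352941.
d = −ln(1 − 0.352941) = −ln(0.647059) = 0.4353.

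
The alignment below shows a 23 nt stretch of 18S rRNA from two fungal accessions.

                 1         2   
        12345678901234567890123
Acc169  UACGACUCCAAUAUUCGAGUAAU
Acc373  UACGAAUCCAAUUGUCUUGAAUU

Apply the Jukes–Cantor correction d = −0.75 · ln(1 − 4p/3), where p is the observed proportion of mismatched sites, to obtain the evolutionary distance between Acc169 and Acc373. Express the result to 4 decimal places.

The sequences differ at positions 6 (C/A), 13 (A/U), 14 (U/G), 17 (G/U), 18 (A/U), 20 (U/A), 22 (A/U).
p = 7/23 = 0.304348.
d = −0.75 · ln(1 − (4/3)·0.304348) = −0.75 · ln(0.594203) = −0.75 · (-0.520534) = 0.3904.

0.3904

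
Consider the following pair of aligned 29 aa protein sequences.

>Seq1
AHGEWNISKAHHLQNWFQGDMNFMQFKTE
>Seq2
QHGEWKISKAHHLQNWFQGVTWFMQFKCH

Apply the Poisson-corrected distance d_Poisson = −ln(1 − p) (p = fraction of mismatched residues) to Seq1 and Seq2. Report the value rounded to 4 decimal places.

0.2763

The sequences differ at positions 1 (A/Q), 6 (N/K), 20 (D/V), 21 (M/T), 22 (N/W), 28 (T/C), 29 (E/H).
p = 7/29 = 0.241379.
d = −ln(1 − 0.241379) = −ln(0.758621) = 0.2763.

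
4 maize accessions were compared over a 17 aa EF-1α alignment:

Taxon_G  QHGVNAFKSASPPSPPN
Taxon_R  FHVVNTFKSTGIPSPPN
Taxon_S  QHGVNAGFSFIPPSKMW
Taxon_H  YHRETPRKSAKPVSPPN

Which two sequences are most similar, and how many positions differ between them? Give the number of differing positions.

6

Pairwise Hamming distances:
  Taxon_G vs Taxon_R: 6
  Taxon_G vs Taxon_S: 7
  Taxon_G vs Taxon_H: 8
  Taxon_R vs Taxon_S: 11
  Taxon_R vs Taxon_H: 10
  Taxon_S vs Taxon_H: 13
The smallest is 6, between Taxon_G and Taxon_R.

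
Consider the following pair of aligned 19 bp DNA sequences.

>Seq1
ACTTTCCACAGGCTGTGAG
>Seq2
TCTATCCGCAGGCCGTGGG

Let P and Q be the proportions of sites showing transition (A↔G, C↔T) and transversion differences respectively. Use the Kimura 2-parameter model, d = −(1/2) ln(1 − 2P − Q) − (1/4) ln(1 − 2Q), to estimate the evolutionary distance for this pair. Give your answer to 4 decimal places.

0.3324

Mismatches occur at site 1 (A↔T, transversion), site 4 (T↔A, transversion), site 8 (A↔G, transition), site 14 (T↔C, transition), site 18 (A↔G, transition).
Of the 5 differences, 3 transitions and 2 transversions over 19 sites: P = 3/19 = 0.157895, Q = 2/19 = 0.105263.
d = −0.5·ln(0.578947) − 0.25·ln(0.789474) = −0.5·(-0.546544) − 0.25·(-0.236388) = 0.3324.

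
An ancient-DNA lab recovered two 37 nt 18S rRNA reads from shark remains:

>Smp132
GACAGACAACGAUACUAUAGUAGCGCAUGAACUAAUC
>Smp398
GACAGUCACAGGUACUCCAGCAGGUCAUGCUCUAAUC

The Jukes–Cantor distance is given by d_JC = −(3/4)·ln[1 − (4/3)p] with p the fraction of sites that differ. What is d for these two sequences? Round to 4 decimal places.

0.3786

Mismatches occur at site 6 (A/U), site 9 (A/C), site 10 (C/A), site 12 (A/G), site 17 (A/C), site 18 (U/C), site 21 (U/C), site 24 (C/G), site 25 (G/U), site 30 (A/C), site 31 (A/U).
p = 11/37 = 0.297297.
d = −0.75 · ln(1 − (4/3)·0.297297) = −0.75 · ln(0.603604) = −0.75 · (-0.504837) = 0.3786.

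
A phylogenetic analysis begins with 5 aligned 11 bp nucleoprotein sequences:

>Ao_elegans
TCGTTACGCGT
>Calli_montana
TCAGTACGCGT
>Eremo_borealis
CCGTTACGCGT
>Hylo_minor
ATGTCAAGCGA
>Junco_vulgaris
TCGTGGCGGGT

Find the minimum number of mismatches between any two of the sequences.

1

Pairwise Hamming distances:
  Ao_elegans vs Calli_montana: 2
  Ao_elegans vs Eremo_borealis: 1
  Ao_elegans vs Hylo_minor: 5
  Ao_elegans vs Junco_vulgaris: 3
  Calli_montana vs Eremo_borealis: 3
  Calli_montana vs Hylo_minor: 7
  Calli_montana vs Junco_vulgaris: 5
  Eremo_borealis vs Hylo_minor: 5
  Eremo_borealis vs Junco_vulgaris: 4
  Hylo_minor vs Junco_vulgaris: 7
The smallest is 1, between Ao_elegans and Eremo_borealis.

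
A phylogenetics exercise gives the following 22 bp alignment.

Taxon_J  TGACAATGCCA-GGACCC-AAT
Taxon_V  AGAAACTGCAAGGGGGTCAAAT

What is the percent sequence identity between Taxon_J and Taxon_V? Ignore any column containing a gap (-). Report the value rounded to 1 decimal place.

65.0%

Excluding the 2 gap columns leaves 20 comparable sites.
Mismatches occur at site 1 (T→A), site 4 (C→A), site 6 (A→C), site 10 (C→A), site 15 (A→G), site 16 (C→G), site 17 (C→T).
13 of the 20 comparable sites match, so the percent identity is 13/20 × 100 = 65.0%.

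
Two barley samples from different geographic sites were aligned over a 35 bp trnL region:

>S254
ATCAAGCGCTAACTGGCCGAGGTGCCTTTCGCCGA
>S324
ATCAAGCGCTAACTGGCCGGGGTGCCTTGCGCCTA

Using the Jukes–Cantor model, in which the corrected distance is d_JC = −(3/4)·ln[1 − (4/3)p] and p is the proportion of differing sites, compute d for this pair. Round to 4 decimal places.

0.0910

The sequences differ at positions 20 (A/G), 29 (T/G), 34 (G/T).
p = 3/35 = 0.085714.
d = −0.75 · ln(1 − (4/3)·0.085714) = −0.75 · ln(0.885715) = −0.75 · (-0.121360) = 0.0910.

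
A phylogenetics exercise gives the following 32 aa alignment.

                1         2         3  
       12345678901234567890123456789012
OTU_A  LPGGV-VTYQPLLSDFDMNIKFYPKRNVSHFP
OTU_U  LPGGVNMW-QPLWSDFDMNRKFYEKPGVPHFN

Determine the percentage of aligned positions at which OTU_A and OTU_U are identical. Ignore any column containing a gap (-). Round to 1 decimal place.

Excluding the 2 gap columns leaves 30 comparable sites.
Differing sites — 7:V/M; 8:T/W; 13:L/W; 20:I/R; 24:P/E; 26:R/P; 27:N/G; 29:S/P; 32:P/N.
21 of the 30 comparable sites match, so the percent identity is 21/30 × 100 = 70.0%.

70.0%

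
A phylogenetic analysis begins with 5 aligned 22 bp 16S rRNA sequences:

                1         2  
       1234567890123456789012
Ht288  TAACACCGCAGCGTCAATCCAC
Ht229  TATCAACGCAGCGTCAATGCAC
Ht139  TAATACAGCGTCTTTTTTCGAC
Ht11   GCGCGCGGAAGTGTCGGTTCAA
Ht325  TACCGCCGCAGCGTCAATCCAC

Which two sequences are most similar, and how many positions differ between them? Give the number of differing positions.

Pairwise Hamming distances:
  Ht288 vs Ht229: 3
  Ht288 vs Ht139: 9
  Ht288 vs Ht11: 11
  Ht288 vs Ht325: 2
  Ht229 vs Ht139: 12
  Ht229 vs Ht11: 12
  Ht229 vs Ht325: 4
  Ht139 vs Ht11: 17
  Ht139 vs Ht325: 11
  Ht11 vs Ht325: 10
The smallest is 2, between Ht288 and Ht325.

2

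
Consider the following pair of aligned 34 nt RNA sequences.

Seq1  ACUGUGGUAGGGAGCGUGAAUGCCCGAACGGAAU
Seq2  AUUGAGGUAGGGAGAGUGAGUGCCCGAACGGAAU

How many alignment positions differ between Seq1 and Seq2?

4

The sequences differ at positions 2 (C/U), 5 (U/A), 15 (C/A), 20 (A/G).
That gives 4 mismatches out of 34 aligned sites, so the Hamming distance is 4.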